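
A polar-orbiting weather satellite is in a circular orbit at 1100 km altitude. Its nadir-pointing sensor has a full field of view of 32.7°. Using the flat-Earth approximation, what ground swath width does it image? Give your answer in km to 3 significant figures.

Half-angle = 32.7°/2 = 16.35°.
Swath width ≈ 2h·tan(θ/2) = 2 × 1100 × tan(16.35°) = 645.4 km.

645 km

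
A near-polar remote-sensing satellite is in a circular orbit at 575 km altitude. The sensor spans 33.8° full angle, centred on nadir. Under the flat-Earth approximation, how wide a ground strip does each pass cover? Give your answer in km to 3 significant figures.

Half-angle = 33.8°/2 = 16.9°.
Swath width ≈ 2h·tan(θ/2) = 2 × 575 × tan(16.9°) = 349.4 km.

349 km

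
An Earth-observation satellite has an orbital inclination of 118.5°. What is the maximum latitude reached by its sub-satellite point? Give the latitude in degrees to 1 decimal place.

Retrograde orbit: the ground track reaches ±(180° − i) = ±(180 − 118.5) = ±61.5°.

61.5°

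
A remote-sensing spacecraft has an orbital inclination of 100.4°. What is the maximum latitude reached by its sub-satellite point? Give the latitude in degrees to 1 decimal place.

Retrograde orbit: the ground track reaches ±(180° − i) = ±(180 − 100.4) = ±79.6°.

79.6°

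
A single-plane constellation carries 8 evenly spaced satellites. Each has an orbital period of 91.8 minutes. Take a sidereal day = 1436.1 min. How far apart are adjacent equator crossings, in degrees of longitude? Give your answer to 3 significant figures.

2.88°

T = 91.8 min = 5508.0 s.
Single-satellite node shift = (5508.0/86166) × 360° = 23.01°.
With 8 satellites evenly phased, successive equator crossings are 23.01/8 = 2.877° apart.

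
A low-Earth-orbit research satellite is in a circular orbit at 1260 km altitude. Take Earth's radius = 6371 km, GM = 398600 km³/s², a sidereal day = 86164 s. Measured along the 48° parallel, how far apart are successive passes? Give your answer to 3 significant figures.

2060 km

Semi-major axis a = 6371 + 1260 = 7631 km. Period T = 2π√(a³/μ) = 2π√(7631³/398600) = 6634.1 s = 110.57 min.
Node shift per orbit = (6634.1/86164) × 360° = 27.72°.
Equatorial spacing = 27.72 × 111.2 km/° = 3082 km.
At 48° latitude, spacing = 3082 × cos(48°) = 2062 km.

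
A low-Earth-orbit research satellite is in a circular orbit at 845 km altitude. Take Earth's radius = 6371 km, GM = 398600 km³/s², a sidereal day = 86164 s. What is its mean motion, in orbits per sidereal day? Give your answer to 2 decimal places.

Semi-major axis a = 6371 + 845 = 7216 km. Period T = 2π√(a³/μ) = 2π√(7216³/398600) = 6100.4 s = 101.67 min.
Orbits per sidereal day = 86164 / 6100.4 = 14.124.

14.12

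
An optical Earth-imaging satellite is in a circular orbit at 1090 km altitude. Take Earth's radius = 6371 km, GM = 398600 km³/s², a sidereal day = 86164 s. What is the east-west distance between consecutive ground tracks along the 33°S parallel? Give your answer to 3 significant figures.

2500 km

Semi-major axis a = 6371 + 1090 = 7461 km. Period T = 2π√(a³/μ) = 2π√(7461³/398600) = 6413.7 s = 106.89 min.
Node shift per orbit = (6413.7/86164) × 360° = 26.80°.
Equatorial spacing = 26.80 × 111.2 km/° = 2980 km.
At 33° latitude, spacing = 2980 × cos(33°) = 2499 km.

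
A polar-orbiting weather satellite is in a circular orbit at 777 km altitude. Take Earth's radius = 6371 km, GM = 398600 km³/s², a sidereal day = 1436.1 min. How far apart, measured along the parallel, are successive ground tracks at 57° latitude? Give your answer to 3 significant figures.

1520 km

Semi-major axis a = 6371 + 777 = 7148 km. Period T = 2π√(a³/μ) = 2π√(7148³/398600) = 6014.3 s = 100.24 min.
Node shift per orbit = (6014.3/86166) × 360° = 25.13°.
Equatorial spacing = 25.13 × 111.2 km/° = 2794 km.
At 57° latitude, spacing = 2794 × cos(57°) = 1522 km.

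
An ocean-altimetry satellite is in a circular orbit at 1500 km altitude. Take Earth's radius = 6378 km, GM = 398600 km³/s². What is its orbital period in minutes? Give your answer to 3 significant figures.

Semi-major axis a = 6378 + 1500 = 7878 km. Period T = 2π√(a³/μ) = 2π√(7878³/398600) = 6958.8 s = 115.98 min.

116 min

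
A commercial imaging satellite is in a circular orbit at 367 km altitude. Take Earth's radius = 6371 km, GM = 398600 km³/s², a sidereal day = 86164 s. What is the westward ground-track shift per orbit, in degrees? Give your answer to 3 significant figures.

Semi-major axis a = 6371 + 367 = 6738 km. Period T = 2π√(a³/μ) = 2π√(6738³/398600) = 5504.4 s = 91.74 min.
During one orbit Earth rotates (5504.4 / 86164) × 360° = 23.00°.

23.0°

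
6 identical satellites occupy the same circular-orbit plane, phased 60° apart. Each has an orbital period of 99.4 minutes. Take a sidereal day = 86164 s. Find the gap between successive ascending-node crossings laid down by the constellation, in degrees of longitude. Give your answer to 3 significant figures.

4.15°

T = 99.4 min = 5964.0 s.
Single-satellite node shift = (5964.0/86164) × 360° = 24.92°.
With 6 satellites evenly phased, successive equator crossings are 24.92/6 = 4.153° apart.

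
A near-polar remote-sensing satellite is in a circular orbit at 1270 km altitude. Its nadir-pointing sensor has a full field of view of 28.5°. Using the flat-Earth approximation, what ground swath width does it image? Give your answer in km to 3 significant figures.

645 km

Half-angle = 28.5°/2 = 14.25°.
Swath width ≈ 2h·tan(θ/2) = 2 × 1270 × tan(14.25°) = 645.1 km.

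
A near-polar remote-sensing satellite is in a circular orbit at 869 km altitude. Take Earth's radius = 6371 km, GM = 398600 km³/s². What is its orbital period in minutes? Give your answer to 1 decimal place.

Semi-major axis a = 6371 + 869 = 7240 km. Period T = 2π√(a³/μ) = 2π√(7240³/398600) = 6130.8 s = 102.18 min.

102.2 min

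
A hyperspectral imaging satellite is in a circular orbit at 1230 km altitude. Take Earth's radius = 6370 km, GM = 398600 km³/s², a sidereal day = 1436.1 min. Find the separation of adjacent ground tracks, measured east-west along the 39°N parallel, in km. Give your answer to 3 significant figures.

2380 km

Semi-major axis a = 6370 + 1230 = 7600 km. Period T = 2π√(a³/μ) = 2π√(7600³/398600) = 6593.7 s = 109.90 min.
Node shift per orbit = (6593.7/86166) × 360° = 27.55°.
Equatorial spacing = 27.55 × 111.2 km/° = 3063 km.
At 39° latitude, spacing = 3063 × cos(39°) = 2380 km.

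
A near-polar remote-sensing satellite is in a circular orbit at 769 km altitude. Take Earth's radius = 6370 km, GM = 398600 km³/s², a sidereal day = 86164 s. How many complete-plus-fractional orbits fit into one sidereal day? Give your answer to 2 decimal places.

Semi-major axis a = 6370 + 769 = 7139 km. Period T = 2π√(a³/μ) = 2π√(7139³/398600) = 6003.0 s = 100.05 min.
Orbits per sidereal day = 86164 / 6003.0 = 14.354.

14.35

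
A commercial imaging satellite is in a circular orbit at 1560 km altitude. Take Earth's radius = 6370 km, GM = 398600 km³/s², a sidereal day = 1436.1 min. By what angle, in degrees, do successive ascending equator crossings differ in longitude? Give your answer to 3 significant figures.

29.4°

Semi-major axis a = 6370 + 1560 = 7930 km. Period T = 2π√(a³/μ) = 2π√(7930³/398600) = 7027.8 s = 117.13 min.
During one orbit Earth rotates (7027.8 / 86166) × 360° = 29.36°.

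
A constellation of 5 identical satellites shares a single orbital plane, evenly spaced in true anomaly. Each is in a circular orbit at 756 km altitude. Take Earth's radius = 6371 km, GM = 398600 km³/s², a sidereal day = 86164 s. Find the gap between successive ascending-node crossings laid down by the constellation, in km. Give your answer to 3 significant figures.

556 km

Semi-major axis a = 6371 + 756 = 7127 km. Period T = 2π√(a³/μ) = 2π√(7127³/398600) = 5987.9 s = 99.80 min.
Single-satellite node shift = (5987.9/86164) × 360° = 25.02°.
With 5 satellites evenly phased, successive equator crossings are 25.02/5 = 5.004° apart.
That is 5.004 × 111.2 = 556 km at the equator.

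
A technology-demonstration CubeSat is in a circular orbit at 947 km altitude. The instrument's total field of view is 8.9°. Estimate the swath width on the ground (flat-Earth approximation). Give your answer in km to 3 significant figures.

Half-angle = 8.9°/2 = 4.45°.
Swath width ≈ 2h·tan(θ/2) = 2 × 947 × tan(4.45°) = 147.4 km.

147 km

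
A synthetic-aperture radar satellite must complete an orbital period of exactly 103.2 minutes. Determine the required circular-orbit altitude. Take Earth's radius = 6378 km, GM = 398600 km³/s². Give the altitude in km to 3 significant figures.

910 km

T = 103.2 min = 6192.0 s.
From T = 2π√(a³/μ): a = (μ T²/4π²)^(1/3) = (398600 × 6192.0² / 4π²)^(1/3) = 7288 km.
Altitude h = a − R = 7288 − 6378 = 910 km.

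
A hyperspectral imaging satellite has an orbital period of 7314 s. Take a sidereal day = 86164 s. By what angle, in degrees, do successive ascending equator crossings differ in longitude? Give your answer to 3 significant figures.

During one orbit Earth rotates (7314.0 / 86164) × 360° = 30.56°.

30.6°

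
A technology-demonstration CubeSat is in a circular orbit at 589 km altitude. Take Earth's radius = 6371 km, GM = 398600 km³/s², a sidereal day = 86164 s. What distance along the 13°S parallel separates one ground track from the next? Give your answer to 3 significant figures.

Semi-major axis a = 6371 + 589 = 6960 km. Period T = 2π√(a³/μ) = 2π√(6960³/398600) = 5778.6 s = 96.31 min.
Node shift per orbit = (5778.6/86164) × 360° = 24.14°.
Equatorial spacing = 24.14 × 111.2 km/° = 2685 km.
At 13° latitude, spacing = 2685 × cos(13°) = 2616 km.

2620 km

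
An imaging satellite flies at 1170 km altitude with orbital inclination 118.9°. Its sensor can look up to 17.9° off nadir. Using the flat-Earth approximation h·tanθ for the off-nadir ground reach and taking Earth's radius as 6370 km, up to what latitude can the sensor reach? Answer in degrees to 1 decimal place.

Retrograde orbit: the ground track reaches ±(180° − i) = ±(180 − 118.9) = ±61.1°.
Sensor half-swath on the ground ≈ 1170·tan(17.9°) = 378 km = 3.40° of latitude.
Maximum observable latitude ≈ 61.1 + 3.40 = 64.5°.

64.5°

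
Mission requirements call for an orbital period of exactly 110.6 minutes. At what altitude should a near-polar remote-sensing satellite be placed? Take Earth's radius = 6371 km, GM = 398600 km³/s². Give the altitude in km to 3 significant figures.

T = 110.6 min = 6636.0 s.
From T = 2π√(a³/μ): a = (μ T²/4π²)^(1/3) = (398600 × 6636.0² / 4π²)^(1/3) = 7632 km.
Altitude h = a − R = 7632 − 6371 = 1261 km.

1260 km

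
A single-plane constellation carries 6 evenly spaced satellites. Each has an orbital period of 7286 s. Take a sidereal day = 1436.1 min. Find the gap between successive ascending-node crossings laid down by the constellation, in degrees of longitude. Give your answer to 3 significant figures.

Single-satellite node shift = (7286.0/86166) × 360° = 30.44°.
With 6 satellites evenly phased, successive equator crossings are 30.44/6 = 5.073° apart.

5.07°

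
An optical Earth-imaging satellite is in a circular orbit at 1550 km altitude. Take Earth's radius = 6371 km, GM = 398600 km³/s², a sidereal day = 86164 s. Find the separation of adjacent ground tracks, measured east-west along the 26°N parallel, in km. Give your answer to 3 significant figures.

Semi-major axis a = 6371 + 1550 = 7921 km. Period T = 2π√(a³/μ) = 2π√(7921³/398600) = 7015.9 s = 116.93 min.
Node shift per orbit = (7015.9/86164) × 360° = 29.31°.
Equatorial spacing = 29.31 × 111.2 km/° = 3259 km.
At 26° latitude, spacing = 3259 × cos(26°) = 2930 km.

2930 km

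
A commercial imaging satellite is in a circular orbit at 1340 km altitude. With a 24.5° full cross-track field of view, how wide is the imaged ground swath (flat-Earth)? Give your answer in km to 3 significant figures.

Half-angle = 24.5°/2 = 12.25°.
Swath width ≈ 2h·tan(θ/2) = 2 × 1340 × tan(12.25°) = 581.9 km.

582 km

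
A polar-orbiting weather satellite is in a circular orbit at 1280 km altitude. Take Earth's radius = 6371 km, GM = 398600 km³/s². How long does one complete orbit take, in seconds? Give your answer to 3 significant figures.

Semi-major axis a = 6371 + 1280 = 7651 km. Period T = 2π√(a³/μ) = 2π√(7651³/398600) = 6660.2 s = 111.00 min.

6660 seconds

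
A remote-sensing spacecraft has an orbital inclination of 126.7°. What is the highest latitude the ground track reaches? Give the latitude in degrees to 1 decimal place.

53.3°

Retrograde orbit: the ground track reaches ±(180° − i) = ±(180 − 126.7) = ±53.3°.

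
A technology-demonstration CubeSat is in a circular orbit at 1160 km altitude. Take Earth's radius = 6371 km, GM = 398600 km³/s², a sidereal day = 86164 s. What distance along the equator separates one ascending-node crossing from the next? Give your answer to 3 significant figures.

3020 km

Semi-major axis a = 6371 + 1160 = 7531 km. Period T = 2π√(a³/μ) = 2π√(7531³/398600) = 6504.1 s = 108.40 min.
During one orbit Earth rotates (6504.1 / 86164) × 360° = 27.17°.
At the equator that is 27.17° × (2π·6371/360) km/° = 27.17 × 111.2 = 3022 km.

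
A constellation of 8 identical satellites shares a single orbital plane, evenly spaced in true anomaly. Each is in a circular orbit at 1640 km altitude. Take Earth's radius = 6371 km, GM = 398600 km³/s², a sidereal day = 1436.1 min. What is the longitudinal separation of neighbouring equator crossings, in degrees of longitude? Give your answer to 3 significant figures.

Semi-major axis a = 6371 + 1640 = 8011 km. Period T = 2π√(a³/μ) = 2π√(8011³/398600) = 7135.8 s = 118.93 min.
Single-satellite node shift = (7135.8/86166) × 360° = 29.81°.
With 8 satellites evenly phased, successive equator crossings are 29.81/8 = 3.727° apart.

3.73°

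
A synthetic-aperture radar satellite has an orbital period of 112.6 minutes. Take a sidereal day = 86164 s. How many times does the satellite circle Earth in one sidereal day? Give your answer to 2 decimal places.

T = 112.6 min = 6756.0 s.
Orbits per sidereal day = 86164 / 6756.0 = 12.754.

12.75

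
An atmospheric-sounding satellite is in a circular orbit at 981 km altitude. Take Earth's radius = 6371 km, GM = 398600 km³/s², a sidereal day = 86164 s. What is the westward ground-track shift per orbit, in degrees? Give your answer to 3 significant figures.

26.2°

Semi-major axis a = 6371 + 981 = 7352 km. Period T = 2π√(a³/μ) = 2π√(7352³/398600) = 6273.6 s = 104.56 min.
During one orbit Earth rotates (6273.6 / 86164) × 360° = 26.21°.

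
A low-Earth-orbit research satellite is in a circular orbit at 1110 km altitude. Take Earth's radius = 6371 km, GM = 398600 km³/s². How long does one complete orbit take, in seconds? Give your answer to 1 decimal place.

Semi-major axis a = 6371 + 1110 = 7481 km. Period T = 2π√(a³/μ) = 2π√(7481³/398600) = 6439.5 s = 107.32 min.

6439.5 seconds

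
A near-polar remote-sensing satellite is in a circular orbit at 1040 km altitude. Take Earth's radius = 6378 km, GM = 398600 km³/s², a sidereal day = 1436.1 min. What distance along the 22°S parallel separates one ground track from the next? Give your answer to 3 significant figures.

Semi-major axis a = 6378 + 1040 = 7418 km. Period T = 2π√(a³/μ) = 2π√(7418³/398600) = 6358.3 s = 105.97 min.
Node shift per orbit = (6358.3/86166) × 360° = 26.56°.
Equatorial spacing = 26.56 × 111.3 km/° = 2957 km.
At 22° latitude, spacing = 2957 × cos(22°) = 2742 km.

2740 km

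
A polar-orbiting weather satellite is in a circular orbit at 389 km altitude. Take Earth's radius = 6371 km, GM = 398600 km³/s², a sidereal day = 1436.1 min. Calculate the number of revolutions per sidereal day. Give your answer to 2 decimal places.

Semi-major axis a = 6371 + 389 = 6760 km. Period T = 2π√(a³/μ) = 2π√(6760³/398600) = 5531.4 s = 92.19 min.
Orbits per sidereal day = 86166 / 5531.4 = 15.578.

15.58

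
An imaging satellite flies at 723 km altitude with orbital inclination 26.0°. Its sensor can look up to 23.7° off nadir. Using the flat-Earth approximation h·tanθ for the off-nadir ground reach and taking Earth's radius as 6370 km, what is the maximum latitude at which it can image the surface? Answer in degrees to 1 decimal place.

28.9°

For a prograde orbit the ground track reaches latitude ±i = ±26.0°.
Sensor half-swath on the ground ≈ 723·tan(23.7°) = 317 km = 2.85° of latitude.
Maximum observable latitude ≈ 26.0 + 2.85 = 28.9°.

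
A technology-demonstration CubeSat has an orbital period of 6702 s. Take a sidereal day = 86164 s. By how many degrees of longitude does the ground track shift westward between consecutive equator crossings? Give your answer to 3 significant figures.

During one orbit Earth rotates (6702.0 / 86164) × 360° = 28.00°.

28.0°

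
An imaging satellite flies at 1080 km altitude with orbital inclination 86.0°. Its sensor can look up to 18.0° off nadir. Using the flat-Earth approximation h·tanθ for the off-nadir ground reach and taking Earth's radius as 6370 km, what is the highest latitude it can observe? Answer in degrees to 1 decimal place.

89.2°

For a prograde orbit the ground track reaches latitude ±i = ±86.0°.
Sensor half-swath on the ground ≈ 1080·tan(18.0°) = 351 km = 3.16° of latitude.
Maximum observable latitude ≈ 86.0 + 3.16 = 89.2°.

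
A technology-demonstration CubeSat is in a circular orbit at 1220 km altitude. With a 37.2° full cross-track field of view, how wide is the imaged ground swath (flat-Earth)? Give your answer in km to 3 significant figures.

821 km

Half-angle = 37.2°/2 = 18.6°.
Swath width ≈ 2h·tan(θ/2) = 2 × 1220 × tan(18.6°) = 821.2 km.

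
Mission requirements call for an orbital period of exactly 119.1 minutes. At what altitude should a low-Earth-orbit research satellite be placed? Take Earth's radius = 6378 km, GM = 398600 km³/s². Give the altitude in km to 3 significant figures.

T = 119.1 min = 7146.0 s.
From T = 2π√(a³/μ): a = (μ T²/4π²)^(1/3) = (398600 × 7146.0² / 4π²)^(1/3) = 8019 km.
Altitude h = a − R = 8019 − 6378 = 1641 km.

1640 km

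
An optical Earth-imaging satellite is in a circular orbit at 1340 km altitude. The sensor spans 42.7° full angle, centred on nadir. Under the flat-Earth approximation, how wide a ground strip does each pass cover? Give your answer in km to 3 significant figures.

1050 km

Half-angle = 42.7°/2 = 21.35°.
Swath width ≈ 2h·tan(θ/2) = 2 × 1340 × tan(21.35°) = 1047.6 km.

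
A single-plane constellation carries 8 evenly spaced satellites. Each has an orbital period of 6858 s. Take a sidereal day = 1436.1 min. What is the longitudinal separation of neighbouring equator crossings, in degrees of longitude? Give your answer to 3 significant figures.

Single-satellite node shift = (6858.0/86166) × 360° = 28.65°.
With 8 satellites evenly phased, successive equator crossings are 28.65/8 = 3.582° apart.

3.58°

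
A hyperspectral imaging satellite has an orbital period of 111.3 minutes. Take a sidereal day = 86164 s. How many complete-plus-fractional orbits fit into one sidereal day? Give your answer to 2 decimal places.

12.90

T = 111.3 min = 6678.0 s.
Orbits per sidereal day = 86164 / 6678.0 = 12.903.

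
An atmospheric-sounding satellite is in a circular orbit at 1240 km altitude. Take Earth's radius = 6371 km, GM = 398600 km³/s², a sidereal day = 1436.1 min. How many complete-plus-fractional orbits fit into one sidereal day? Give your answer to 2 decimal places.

13.04

Semi-major axis a = 6371 + 1240 = 7611 km. Period T = 2π√(a³/μ) = 2π√(7611³/398600) = 6608.1 s = 110.13 min.
Orbits per sidereal day = 86166 / 6608.1 = 13.040.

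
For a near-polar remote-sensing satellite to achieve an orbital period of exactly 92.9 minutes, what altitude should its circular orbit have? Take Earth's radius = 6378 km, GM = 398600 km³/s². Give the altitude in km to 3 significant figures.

417 km

T = 92.9 min = 5574.0 s.
From T = 2π√(a³/μ): a = (μ T²/4π²)^(1/3) = (398600 × 5574.0² / 4π²)^(1/3) = 6795 km.
Altitude h = a − R = 6795 − 6378 = 417 km.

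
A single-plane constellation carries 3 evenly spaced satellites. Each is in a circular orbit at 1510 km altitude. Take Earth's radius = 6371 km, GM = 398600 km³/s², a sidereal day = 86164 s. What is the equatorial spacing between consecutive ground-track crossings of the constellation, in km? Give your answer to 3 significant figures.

Semi-major axis a = 6371 + 1510 = 7881 km. Period T = 2π√(a³/μ) = 2π√(7881³/398600) = 6962.8 s = 116.05 min.
Single-satellite node shift = (6962.8/86164) × 360° = 29.09°.
With 3 satellites evenly phased, successive equator crossings are 29.09/3 = 9.697° apart.
That is 9.697 × 111.2 = 1078 km at the equator.

1080 km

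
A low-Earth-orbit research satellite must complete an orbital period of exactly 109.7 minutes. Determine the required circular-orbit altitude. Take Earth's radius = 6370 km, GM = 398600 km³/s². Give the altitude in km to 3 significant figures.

1220 km

T = 109.7 min = 6582.0 s.
From T = 2π√(a³/μ): a = (μ T²/4π²)^(1/3) = (398600 × 6582.0² / 4π²)^(1/3) = 7591 km.
Altitude h = a − R = 7591 − 6370 = 1221 km.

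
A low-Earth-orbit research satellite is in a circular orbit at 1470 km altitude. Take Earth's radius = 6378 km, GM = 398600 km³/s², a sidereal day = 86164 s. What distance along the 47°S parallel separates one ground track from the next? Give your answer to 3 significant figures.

Semi-major axis a = 6378 + 1470 = 7848 km. Period T = 2π√(a³/μ) = 2π√(7848³/398600) = 6919.1 s = 115.32 min.
Node shift per orbit = (6919.1/86164) × 360° = 28.91°.
Equatorial spacing = 28.91 × 111.3 km/° = 3218 km.
At 47° latitude, spacing = 3218 × cos(47°) = 2195 km.

2190 km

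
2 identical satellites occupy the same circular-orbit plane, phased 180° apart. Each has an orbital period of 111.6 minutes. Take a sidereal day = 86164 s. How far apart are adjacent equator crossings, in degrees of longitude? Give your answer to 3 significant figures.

14.0°

T = 111.6 min = 6696.0 s.
Single-satellite node shift = (6696.0/86164) × 360° = 27.98°.
With 2 satellites evenly phased, successive equator crossings are 27.98/2 = 13.988° apart.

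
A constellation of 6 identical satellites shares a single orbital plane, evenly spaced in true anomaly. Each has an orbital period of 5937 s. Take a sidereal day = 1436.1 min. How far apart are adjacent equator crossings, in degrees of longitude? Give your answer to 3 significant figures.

Single-satellite node shift = (5937.0/86166) × 360° = 24.80°.
With 6 satellites evenly phased, successive equator crossings are 24.80/6 = 4.134° apart.

4.13°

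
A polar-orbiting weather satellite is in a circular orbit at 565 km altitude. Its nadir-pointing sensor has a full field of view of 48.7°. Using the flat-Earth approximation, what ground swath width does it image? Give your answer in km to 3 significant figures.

Half-angle = 48.7°/2 = 24.35°.
Swath width ≈ 2h·tan(θ/2) = 2 × 565 × tan(24.35°) = 511.4 km.

511 km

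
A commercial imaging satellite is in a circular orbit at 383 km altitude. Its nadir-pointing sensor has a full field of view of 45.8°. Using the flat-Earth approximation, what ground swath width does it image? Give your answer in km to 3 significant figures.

Half-angle = 45.8°/2 = 22.9°.
Swath width ≈ 2h·tan(θ/2) = 2 × 383 × tan(22.9°) = 323.6 km.

324 km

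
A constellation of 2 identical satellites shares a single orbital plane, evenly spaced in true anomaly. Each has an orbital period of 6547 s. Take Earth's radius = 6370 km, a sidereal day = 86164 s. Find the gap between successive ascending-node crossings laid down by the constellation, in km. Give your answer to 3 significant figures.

1520 km

Single-satellite node shift = (6547.0/86164) × 360° = 27.35°.
With 2 satellites evenly phased, successive equator crossings are 27.35/2 = 13.677° apart.
That is 13.677 × 111.2 = 1521 km at the equator.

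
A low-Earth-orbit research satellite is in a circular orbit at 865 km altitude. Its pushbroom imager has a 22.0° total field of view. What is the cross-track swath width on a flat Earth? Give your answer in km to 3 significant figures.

Half-angle = 22.0°/2 = 11°.
Swath width ≈ 2h·tan(θ/2) = 2 × 865 × tan(11°) = 336.3 km.

336 km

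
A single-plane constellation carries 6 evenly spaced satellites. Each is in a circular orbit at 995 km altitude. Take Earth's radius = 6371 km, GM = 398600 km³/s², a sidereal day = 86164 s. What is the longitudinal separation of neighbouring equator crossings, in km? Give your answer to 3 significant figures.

487 km

Semi-major axis a = 6371 + 995 = 7366 km. Period T = 2π√(a³/μ) = 2π√(7366³/398600) = 6291.6 s = 104.86 min.
Single-satellite node shift = (6291.6/86164) × 360° = 26.29°.
With 6 satellites evenly phased, successive equator crossings are 26.29/6 = 4.381° apart.
That is 4.381 × 111.2 = 487 km at the equator.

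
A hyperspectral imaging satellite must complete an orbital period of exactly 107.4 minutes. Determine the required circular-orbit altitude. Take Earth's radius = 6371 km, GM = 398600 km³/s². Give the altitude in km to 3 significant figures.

T = 107.4 min = 6444.0 s.
From T = 2π√(a³/μ): a = (μ T²/4π²)^(1/3) = (398600 × 6444.0² / 4π²)^(1/3) = 7485 km.
Altitude h = a − R = 7485 − 6371 = 1114 km.

1110 km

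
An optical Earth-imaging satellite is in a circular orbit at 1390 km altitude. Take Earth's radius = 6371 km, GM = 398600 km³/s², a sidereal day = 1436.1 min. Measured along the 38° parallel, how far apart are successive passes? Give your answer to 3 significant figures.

Semi-major axis a = 6371 + 1390 = 7761 km. Period T = 2π√(a³/μ) = 2π√(7761³/398600) = 6804.4 s = 113.41 min.
Node shift per orbit = (6804.4/86166) × 360° = 28.43°.
Equatorial spacing = 28.43 × 111.2 km/° = 3161 km.
At 38° latitude, spacing = 3161 × cos(38°) = 2491 km.

2490 km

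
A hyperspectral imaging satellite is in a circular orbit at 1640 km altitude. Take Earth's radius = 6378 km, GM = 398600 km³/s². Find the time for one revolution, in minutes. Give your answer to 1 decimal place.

Semi-major axis a = 6378 + 1640 = 8018 km. Period T = 2π√(a³/μ) = 2π√(8018³/398600) = 7145.1 s = 119.09 min.

119.1 min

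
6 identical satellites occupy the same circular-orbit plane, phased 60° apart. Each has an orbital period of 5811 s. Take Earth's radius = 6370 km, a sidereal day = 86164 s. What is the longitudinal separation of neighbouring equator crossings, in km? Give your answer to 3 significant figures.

450 km

Single-satellite node shift = (5811.0/86164) × 360° = 24.28°.
With 6 satellites evenly phased, successive equator crossings are 24.28/6 = 4.046° apart.
That is 4.046 × 111.2 = 450 km at the equator.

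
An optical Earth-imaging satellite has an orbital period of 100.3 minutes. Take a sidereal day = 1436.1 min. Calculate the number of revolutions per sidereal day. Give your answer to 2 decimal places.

T = 100.3 min = 6018.0 s.
Orbits per sidereal day = 86166 / 6018.0 = 14.318.

14.32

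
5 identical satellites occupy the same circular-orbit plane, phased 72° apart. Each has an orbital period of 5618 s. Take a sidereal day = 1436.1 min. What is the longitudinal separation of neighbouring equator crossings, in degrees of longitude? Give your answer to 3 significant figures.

4.69°

Single-satellite node shift = (5618.0/86166) × 360° = 23.47°.
With 5 satellites evenly phased, successive equator crossings are 23.47/5 = 4.694° apart.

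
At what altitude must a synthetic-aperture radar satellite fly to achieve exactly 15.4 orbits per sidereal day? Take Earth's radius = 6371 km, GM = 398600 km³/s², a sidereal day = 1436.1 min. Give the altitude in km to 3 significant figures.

441 km

Required period T = 86166 / 15.4 = 5595.2 s.
From T = 2π√(a³/μ): a = (μ T²/4π²)^(1/3) = (398600 × 5595.2² / 4π²)^(1/3) = 6812 km.
Altitude h = a − R = 6812 − 6371 = 441 km.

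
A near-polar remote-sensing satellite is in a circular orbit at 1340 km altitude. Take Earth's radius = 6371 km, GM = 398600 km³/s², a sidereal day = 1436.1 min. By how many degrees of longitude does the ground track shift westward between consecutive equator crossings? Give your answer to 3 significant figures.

28.2°

Semi-major axis a = 6371 + 1340 = 7711 km. Period T = 2π√(a³/μ) = 2π√(7711³/398600) = 6738.7 s = 112.31 min.
During one orbit Earth rotates (6738.7 / 86166) × 360° = 28.15°.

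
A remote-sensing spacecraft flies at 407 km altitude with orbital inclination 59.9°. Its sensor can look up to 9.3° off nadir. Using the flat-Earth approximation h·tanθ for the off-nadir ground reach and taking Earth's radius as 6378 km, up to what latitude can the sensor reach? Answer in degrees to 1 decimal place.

For a prograde orbit the ground track reaches latitude ±i = ±59.9°.
Sensor half-swath on the ground ≈ 407·tan(9.3°) = 67 km = 0.60° of latitude.
Maximum observable latitude ≈ 59.9 + 0.60 = 60.5°.

60.5°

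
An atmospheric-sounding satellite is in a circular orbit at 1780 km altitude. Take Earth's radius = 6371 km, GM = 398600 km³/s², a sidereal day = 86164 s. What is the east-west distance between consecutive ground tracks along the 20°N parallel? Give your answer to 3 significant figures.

Semi-major axis a = 6371 + 1780 = 8151 km. Period T = 2π√(a³/μ) = 2π√(8151³/398600) = 7323.6 s = 122.06 min.
Node shift per orbit = (7323.6/86164) × 360° = 30.60°.
Equatorial spacing = 30.60 × 111.2 km/° = 3402 km.
At 20° latitude, spacing = 3402 × cos(20°) = 3197 km.

3200 km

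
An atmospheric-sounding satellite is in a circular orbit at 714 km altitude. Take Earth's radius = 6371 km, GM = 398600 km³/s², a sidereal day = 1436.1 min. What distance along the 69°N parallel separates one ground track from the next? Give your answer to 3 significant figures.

988 km

Semi-major axis a = 6371 + 714 = 7085 km. Period T = 2π√(a³/μ) = 2π√(7085³/398600) = 5935.0 s = 98.92 min.
Node shift per orbit = (5935.0/86166) × 360° = 24.80°.
Equatorial spacing = 24.80 × 111.2 km/° = 2757 km.
At 69° latitude, spacing = 2757 × cos(69°) = 988 km.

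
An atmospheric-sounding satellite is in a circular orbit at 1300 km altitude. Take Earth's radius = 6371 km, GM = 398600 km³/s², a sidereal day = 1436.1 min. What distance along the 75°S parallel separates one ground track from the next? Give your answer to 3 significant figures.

804 km

Semi-major axis a = 6371 + 1300 = 7671 km. Period T = 2π√(a³/μ) = 2π√(7671³/398600) = 6686.4 s = 111.44 min.
Node shift per orbit = (6686.4/86166) × 360° = 27.94°.
Equatorial spacing = 27.94 × 111.2 km/° = 3106 km.
At 75° latitude, spacing = 3106 × cos(75°) = 804 km.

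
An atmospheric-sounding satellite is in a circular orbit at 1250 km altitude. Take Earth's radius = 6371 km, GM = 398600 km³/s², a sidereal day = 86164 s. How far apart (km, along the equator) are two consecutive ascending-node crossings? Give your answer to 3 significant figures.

Semi-major axis a = 6371 + 1250 = 7621 km. Period T = 2π√(a³/μ) = 2π√(7621³/398600) = 6621.1 s = 110.35 min.
During one orbit Earth rotates (6621.1 / 86164) × 360° = 27.66°.
At the equator that is 27.66° × (2π·6371/360) km/° = 27.66 × 111.2 = 3076 km.

3080 km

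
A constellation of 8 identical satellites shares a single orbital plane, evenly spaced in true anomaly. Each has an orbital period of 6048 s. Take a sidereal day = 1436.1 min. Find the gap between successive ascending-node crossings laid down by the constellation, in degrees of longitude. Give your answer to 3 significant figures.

3.16°

Single-satellite node shift = (6048.0/86166) × 360° = 25.27°.
With 8 satellites evenly phased, successive equator crossings are 25.27/8 = 3.159° apart.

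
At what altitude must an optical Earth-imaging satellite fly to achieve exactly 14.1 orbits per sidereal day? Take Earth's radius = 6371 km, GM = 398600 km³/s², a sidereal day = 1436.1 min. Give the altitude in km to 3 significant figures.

853 km

Required period T = 86166 / 14.1 = 6111.1 s.
From T = 2π√(a³/μ): a = (μ T²/4π²)^(1/3) = (398600 × 6111.1² / 4π²)^(1/3) = 7224 km.
Altitude h = a − R = 7224 − 6371 = 853 km.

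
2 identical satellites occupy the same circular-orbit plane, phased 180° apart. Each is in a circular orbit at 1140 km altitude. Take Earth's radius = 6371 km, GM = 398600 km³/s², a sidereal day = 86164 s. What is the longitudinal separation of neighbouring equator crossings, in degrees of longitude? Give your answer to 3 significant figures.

Semi-major axis a = 6371 + 1140 = 7511 km. Period T = 2π√(a³/μ) = 2π√(7511³/398600) = 6478.3 s = 107.97 min.
Single-satellite node shift = (6478.3/86164) × 360° = 27.07°.
With 2 satellites evenly phased, successive equator crossings are 27.07/2 = 13.533° apart.

13.5°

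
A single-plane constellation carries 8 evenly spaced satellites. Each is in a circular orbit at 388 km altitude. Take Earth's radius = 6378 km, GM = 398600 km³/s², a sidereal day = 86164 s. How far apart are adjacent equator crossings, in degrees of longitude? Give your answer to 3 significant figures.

2.89°

Semi-major axis a = 6378 + 388 = 6766 km. Period T = 2π√(a³/μ) = 2π√(6766³/398600) = 5538.7 s = 92.31 min.
Single-satellite node shift = (5538.7/86164) × 360° = 23.14°.
With 8 satellites evenly phased, successive equator crossings are 23.14/8 = 2.893° apart.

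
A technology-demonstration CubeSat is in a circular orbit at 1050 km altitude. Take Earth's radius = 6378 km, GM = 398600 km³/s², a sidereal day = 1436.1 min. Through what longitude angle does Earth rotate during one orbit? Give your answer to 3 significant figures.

26.6°

Semi-major axis a = 6378 + 1050 = 7428 km. Period T = 2π√(a³/μ) = 2π√(7428³/398600) = 6371.2 s = 106.19 min.
During one orbit Earth rotates (6371.2 / 86166) × 360° = 26.62°.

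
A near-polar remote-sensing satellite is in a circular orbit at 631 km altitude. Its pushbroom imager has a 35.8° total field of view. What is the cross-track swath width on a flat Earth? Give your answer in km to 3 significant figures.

408 km

Half-angle = 35.8°/2 = 17.9°.
Swath width ≈ 2h·tan(θ/2) = 2 × 631 × tan(17.9°) = 407.6 km.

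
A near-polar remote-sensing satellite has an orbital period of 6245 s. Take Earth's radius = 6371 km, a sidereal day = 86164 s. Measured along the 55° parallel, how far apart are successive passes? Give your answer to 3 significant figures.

Node shift per orbit = (6245.0/86164) × 360° = 26.09°.
Equatorial spacing = 26.09 × 111.2 km/° = 2901 km.
At 55° latitude, spacing = 2901 × cos(55°) = 1664 km.

1660 km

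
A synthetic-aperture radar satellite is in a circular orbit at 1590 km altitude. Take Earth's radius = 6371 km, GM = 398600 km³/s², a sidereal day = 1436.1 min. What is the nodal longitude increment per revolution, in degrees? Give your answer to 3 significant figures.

29.5°

Semi-major axis a = 6371 + 1590 = 7961 km. Period T = 2π√(a³/μ) = 2π√(7961³/398600) = 7069.1 s = 117.82 min.
During one orbit Earth rotates (7069.1 / 86166) × 360° = 29.53°.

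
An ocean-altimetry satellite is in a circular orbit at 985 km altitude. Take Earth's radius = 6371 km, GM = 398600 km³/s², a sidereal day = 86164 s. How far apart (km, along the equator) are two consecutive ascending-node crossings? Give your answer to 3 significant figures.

Semi-major axis a = 6371 + 985 = 7356 km. Period T = 2π√(a³/μ) = 2π√(7356³/398600) = 6278.8 s = 104.65 min.
During one orbit Earth rotates (6278.8 / 86164) × 360° = 26.23°.
At the equator that is 26.23° × (2π·6371/360) km/° = 26.23 × 111.2 = 2917 km.

2920 km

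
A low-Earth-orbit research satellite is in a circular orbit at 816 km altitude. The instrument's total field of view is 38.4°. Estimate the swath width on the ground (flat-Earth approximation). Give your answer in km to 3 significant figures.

Half-angle = 38.4°/2 = 19.2°.
Swath width ≈ 2h·tan(θ/2) = 2 × 816 × tan(19.2°) = 568.3 km.

568 km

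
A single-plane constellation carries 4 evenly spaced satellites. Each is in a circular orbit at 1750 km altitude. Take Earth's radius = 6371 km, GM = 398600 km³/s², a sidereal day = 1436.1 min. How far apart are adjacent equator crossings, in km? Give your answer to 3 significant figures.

846 km

Semi-major axis a = 6371 + 1750 = 8121 km. Period T = 2π√(a³/μ) = 2π√(8121³/398600) = 7283.3 s = 121.39 min.
Single-satellite node shift = (7283.3/86166) × 360° = 30.43°.
With 4 satellites evenly phased, successive equator crossings are 30.43/4 = 7.607° apart.
That is 7.607 × 111.2 = 846 km at the equator.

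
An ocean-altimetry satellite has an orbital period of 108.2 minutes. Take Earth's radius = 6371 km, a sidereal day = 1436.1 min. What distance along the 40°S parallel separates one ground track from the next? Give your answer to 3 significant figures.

T = 108.2 min = 6492.0 s.
Node shift per orbit = (6492.0/86166) × 360° = 27.12°.
Equatorial spacing = 27.12 × 111.2 km/° = 3016 km.
At 40° latitude, spacing = 3016 × cos(40°) = 2310 km.

2310 km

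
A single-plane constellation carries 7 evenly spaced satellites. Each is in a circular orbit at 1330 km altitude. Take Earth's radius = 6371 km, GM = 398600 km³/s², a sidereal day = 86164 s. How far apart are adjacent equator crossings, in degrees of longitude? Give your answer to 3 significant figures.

4.01°

Semi-major axis a = 6371 + 1330 = 7701 km. Period T = 2π√(a³/μ) = 2π√(7701³/398600) = 6725.6 s = 112.09 min.
Single-satellite node shift = (6725.6/86164) × 360° = 28.10°.
With 7 satellites evenly phased, successive equator crossings are 28.10/7 = 4.014° apart.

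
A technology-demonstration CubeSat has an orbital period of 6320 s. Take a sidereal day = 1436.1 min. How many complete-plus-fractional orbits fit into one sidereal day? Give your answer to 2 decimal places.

Orbits per sidereal day = 86166 / 6320.0 = 13.634.

13.63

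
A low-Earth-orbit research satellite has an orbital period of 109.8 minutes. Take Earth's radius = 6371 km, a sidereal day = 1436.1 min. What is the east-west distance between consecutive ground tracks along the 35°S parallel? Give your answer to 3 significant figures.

T = 109.8 min = 6588.0 s.
Node shift per orbit = (6588.0/86166) × 360° = 27.52°.
Equatorial spacing = 27.52 × 111.2 km/° = 3061 km.
At 35° latitude, spacing = 3061 × cos(35°) = 2507 km.

2510 km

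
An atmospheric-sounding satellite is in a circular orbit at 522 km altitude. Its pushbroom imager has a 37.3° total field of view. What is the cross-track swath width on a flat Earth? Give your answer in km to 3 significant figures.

Half-angle = 37.3°/2 = 18.65°.
Swath width ≈ 2h·tan(θ/2) = 2 × 522 × tan(18.65°) = 352.4 km.

352 km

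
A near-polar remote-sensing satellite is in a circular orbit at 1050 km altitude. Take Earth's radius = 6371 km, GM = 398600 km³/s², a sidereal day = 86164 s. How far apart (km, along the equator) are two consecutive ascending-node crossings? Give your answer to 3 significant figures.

2960 km

Semi-major axis a = 6371 + 1050 = 7421 km. Period T = 2π√(a³/μ) = 2π√(7421³/398600) = 6362.2 s = 106.04 min.
During one orbit Earth rotates (6362.2 / 86164) × 360° = 26.58°.
At the equator that is 26.58° × (2π·6371/360) km/° = 26.58 × 111.2 = 2956 km.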